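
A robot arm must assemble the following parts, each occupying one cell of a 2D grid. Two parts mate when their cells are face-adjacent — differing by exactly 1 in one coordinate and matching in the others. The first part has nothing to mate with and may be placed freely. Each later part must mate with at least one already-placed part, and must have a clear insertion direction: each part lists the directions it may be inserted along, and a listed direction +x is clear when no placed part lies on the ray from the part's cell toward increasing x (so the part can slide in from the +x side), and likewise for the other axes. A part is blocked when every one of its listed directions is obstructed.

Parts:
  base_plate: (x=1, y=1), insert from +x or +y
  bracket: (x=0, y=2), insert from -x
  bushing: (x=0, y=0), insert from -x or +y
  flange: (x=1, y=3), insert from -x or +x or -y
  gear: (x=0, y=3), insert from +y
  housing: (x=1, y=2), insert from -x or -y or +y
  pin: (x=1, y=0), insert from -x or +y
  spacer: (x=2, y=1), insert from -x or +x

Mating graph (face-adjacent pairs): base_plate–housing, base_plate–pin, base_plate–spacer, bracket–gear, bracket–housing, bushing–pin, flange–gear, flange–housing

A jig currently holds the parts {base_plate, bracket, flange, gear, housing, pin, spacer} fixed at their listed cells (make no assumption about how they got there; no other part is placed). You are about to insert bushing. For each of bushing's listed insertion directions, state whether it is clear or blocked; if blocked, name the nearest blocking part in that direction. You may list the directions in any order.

+y: blocked by bracket; -x: clear

-x: ray from bushing(0, 0) has no placed part ⇒ clear
+y: nearest on ray is bracket@(0, 2) ⇒ blocked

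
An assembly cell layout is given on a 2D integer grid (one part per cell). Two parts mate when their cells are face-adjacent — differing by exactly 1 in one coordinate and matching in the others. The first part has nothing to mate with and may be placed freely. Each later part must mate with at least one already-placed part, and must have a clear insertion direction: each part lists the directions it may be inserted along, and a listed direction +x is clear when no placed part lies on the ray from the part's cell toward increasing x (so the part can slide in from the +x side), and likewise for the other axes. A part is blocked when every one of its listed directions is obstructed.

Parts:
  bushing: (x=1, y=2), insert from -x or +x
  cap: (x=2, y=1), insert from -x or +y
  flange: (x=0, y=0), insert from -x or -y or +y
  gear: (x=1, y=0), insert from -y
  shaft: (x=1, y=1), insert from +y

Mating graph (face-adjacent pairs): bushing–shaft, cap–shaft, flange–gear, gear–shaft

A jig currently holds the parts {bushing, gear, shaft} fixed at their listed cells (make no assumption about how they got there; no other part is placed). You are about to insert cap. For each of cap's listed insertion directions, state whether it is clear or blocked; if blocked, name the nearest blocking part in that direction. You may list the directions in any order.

+y: clear; -x: blocked by shaft

-x: nearest on ray is shaft@(1, 1) ⇒ blocked
+y: ray from cap(2, 1) has no placed part ⇒ clear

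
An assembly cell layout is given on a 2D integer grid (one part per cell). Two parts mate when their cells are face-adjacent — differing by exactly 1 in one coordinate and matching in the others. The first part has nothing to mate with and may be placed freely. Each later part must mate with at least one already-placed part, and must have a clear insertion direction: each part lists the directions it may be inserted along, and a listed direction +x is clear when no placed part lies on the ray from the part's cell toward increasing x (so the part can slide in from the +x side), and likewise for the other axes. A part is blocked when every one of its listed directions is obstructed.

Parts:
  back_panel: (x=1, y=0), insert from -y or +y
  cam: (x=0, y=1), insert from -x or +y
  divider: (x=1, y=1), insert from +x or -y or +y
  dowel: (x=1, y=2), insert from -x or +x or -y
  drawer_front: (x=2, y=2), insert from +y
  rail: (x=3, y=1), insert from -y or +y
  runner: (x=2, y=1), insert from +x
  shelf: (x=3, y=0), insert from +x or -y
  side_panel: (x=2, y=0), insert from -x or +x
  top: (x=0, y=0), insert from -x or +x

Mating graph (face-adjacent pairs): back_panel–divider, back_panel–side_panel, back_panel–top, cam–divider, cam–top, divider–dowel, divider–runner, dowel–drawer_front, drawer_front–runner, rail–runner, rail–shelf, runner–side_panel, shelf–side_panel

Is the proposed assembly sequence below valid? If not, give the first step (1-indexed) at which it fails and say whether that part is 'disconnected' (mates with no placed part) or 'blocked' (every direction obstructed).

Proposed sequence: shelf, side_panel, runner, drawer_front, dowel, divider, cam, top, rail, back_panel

1. shelf@(3, 0) [+x clear] — {shelf}
2. side_panel@(2, 0) [-x clear] — {shelf, side_panel}
3. runner@(2, 1) [+x clear] — {runner, shelf, side_panel}
4. drawer_front@(2, 2) [+y clear] — {drawer_front, runner, shelf, side_panel}
5. dowel@(1, 2) [-x clear] — {dowel, drawer_front, runner, shelf, side_panel}
6. divider@(1, 1) [-y clear] — {divider, dowel, drawer_front, runner, shelf, side_panel}
7. cam@(0, 1) [-x clear] — {cam, divider, dowel, drawer_front, runner, shelf, side_panel}
8. top@(0, 0) [-x clear] — {cam, divider, dowel, drawer_front, runner, shelf, side_panel, top}
9. rail@(3, 1) [+y clear] — {cam, divider, dowel, drawer_front, rail, runner, shelf, side_panel, top}
10. back_panel@(1, 0) [-y clear] — {back_panel, cam, divider, dowel, drawer_front, rail, runner, shelf, side_panel, top}

Valid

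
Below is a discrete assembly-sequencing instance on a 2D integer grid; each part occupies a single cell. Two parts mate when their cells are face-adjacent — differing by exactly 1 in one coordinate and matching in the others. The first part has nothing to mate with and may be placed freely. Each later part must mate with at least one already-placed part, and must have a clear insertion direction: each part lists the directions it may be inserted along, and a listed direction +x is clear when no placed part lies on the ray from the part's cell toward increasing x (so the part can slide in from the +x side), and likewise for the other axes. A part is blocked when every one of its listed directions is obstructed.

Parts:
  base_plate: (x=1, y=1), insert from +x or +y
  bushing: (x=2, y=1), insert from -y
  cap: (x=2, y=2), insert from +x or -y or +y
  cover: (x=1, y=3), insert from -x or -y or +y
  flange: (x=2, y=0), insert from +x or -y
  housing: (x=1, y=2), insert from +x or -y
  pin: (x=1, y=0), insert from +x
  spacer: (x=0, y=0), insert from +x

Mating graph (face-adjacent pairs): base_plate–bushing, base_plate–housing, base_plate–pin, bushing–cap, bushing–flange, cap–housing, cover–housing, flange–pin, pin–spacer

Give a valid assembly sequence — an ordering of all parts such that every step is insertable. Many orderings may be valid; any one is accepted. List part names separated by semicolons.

1. spacer@(0, 0) [+x clear] — {spacer}
2. pin@(1, 0) [+x clear] — {pin, spacer}
3. base_plate@(1, 1) [+x clear] — {base_plate, pin, spacer}
4. bushing@(2, 1) [-y clear] — {base_plate, bushing, pin, spacer}
5. flange@(2, 0) [+x clear] — {base_plate, bushing, flange, pin, spacer}
6. housing@(1, 2) [+x clear] — {base_plate, bushing, flange, housing, pin, spacer}
7. cap@(2, 2) [+x clear] — {base_plate, bushing, cap, flange, housing, pin, spacer}
8. cover@(1, 3) [-x clear] — {base_plate, bushing, cap, cover, flange, housing, pin, spacer}

spacer; pin; base_plate; bushing; flange; housing; cap; cover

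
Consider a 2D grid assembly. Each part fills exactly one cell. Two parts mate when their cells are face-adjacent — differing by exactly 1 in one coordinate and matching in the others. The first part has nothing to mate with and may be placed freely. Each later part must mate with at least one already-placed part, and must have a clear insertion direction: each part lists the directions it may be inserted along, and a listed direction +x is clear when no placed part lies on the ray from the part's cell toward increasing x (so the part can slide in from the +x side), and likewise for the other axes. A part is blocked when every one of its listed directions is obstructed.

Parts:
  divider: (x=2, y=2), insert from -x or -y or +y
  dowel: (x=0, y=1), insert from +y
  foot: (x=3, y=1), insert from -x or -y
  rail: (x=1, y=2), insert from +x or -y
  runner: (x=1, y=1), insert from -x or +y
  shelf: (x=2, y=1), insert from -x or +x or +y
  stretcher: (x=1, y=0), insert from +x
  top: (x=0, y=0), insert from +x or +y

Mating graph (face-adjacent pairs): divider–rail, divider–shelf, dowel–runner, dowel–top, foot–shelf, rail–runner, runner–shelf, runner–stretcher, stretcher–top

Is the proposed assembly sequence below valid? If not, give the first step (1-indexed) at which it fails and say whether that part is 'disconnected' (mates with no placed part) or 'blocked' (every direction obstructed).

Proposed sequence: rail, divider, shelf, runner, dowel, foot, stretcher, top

1. rail@(1, 2) [+x clear] — {rail}
2. divider@(2, 2) [-y clear] — {divider, rail}
3. shelf@(2, 1) [-x clear] — {divider, rail, shelf}
4. runner@(1, 1) [-x clear] — {divider, rail, runner, shelf}
5. dowel@(0, 1) [+y clear] — {divider, dowel, rail, runner, shelf}
6. foot@(3, 1) [-y clear] — {divider, dowel, foot, rail, runner, shelf}
7. stretcher@(1, 0) [+x clear] — {divider, dowel, foot, rail, runner, shelf, stretcher}
8. top@(0, 0) — +x/+y all obstructed ⇒ blocked

Invalid at step 8 (blocked)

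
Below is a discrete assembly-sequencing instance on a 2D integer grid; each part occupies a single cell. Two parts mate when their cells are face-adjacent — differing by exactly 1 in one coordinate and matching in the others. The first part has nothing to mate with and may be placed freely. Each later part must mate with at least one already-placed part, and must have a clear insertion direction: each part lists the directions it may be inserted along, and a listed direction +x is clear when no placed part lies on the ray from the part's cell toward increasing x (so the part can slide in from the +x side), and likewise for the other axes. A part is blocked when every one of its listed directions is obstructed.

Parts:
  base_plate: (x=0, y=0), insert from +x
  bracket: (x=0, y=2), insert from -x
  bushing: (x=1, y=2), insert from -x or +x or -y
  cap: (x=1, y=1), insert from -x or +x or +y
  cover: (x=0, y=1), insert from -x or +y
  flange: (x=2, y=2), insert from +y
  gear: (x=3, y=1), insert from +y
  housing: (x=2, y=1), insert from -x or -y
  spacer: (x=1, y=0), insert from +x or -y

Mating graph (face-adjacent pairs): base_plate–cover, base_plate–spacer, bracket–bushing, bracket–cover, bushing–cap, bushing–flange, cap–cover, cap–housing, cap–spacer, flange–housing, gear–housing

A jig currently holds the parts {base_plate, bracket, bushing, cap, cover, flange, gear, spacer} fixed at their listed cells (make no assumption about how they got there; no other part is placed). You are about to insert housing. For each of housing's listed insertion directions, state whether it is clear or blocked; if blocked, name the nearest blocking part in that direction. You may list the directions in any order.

-x: nearest on ray is cap@(1, 1) ⇒ blocked
-y: ray from housing(2, 1) has no placed part ⇒ clear

-x: blocked by cap; -y: clear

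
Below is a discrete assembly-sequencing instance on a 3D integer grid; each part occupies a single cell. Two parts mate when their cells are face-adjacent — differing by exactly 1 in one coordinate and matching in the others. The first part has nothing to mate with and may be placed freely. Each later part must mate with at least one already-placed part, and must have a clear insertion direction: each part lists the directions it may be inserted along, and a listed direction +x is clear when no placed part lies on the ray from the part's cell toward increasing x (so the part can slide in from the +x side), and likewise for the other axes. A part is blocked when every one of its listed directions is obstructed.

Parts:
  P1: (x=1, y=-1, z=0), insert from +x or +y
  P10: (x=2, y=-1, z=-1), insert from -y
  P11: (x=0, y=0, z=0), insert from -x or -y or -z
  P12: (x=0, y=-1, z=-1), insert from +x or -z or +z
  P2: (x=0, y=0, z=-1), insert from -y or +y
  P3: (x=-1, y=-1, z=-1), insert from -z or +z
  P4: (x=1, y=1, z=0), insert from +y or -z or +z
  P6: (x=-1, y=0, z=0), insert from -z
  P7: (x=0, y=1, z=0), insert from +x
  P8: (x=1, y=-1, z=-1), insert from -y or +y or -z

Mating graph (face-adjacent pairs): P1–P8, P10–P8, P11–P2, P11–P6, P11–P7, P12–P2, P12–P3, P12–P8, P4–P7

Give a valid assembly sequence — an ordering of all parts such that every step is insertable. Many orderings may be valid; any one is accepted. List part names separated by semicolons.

P7; P11; P2; P12; P8; P4; P1; P3; P10; P6

1. P7@(0, 1, 0) [+x clear] — {P7}
2. P11@(0, 0, 0) [-x clear] — {P11, P7}
3. P2@(0, 0, -1) [-y clear] — {P11, P2, P7}
4. P12@(0, -1, -1) [+x clear] — {P11, P12, P2, P7}
5. P8@(1, -1, -1) [-y clear] — {P11, P12, P2, P7, P8}
6. P4@(1, 1, 0) [+y clear] — {P11, P12, P2, P4, P7, P8}
7. P1@(1, -1, 0) [+x clear] — {P1, P11, P12, P2, P4, P7, P8}
8. P3@(-1, -1, -1) [-z clear] — {P1, P11, P12, P2, P3, P4, P7, P8}
9. P10@(2, -1, -1) [-y clear] — {P1, P10, P11, P12, P2, P3, P4, P7, P8}
10. P6@(-1, 0, 0) [-z clear] — {P1, P10, P11, P12, P2, P3, P4, P6, P7, P8}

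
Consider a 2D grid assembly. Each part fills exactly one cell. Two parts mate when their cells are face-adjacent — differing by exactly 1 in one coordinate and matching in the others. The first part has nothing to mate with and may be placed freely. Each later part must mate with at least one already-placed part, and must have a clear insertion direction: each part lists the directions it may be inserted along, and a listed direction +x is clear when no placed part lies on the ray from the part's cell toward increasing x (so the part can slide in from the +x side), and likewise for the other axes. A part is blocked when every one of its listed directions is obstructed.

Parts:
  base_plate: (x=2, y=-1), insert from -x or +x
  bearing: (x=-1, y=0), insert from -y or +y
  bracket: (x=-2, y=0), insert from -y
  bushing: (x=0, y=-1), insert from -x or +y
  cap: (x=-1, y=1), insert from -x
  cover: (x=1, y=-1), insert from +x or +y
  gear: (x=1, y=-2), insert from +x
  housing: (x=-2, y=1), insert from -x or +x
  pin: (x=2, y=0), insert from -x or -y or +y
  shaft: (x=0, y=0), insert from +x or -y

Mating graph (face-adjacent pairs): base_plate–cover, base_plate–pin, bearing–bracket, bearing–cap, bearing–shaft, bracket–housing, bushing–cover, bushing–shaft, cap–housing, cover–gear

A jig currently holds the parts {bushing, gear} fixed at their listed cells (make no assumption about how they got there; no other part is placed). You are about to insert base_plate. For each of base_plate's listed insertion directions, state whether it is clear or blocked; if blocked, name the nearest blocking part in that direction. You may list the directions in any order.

-x: nearest on ray is bushing@(0, -1) ⇒ blocked
+x: ray from base_plate(2, -1) has no placed part ⇒ clear

+x: clear; -x: blocked by bushing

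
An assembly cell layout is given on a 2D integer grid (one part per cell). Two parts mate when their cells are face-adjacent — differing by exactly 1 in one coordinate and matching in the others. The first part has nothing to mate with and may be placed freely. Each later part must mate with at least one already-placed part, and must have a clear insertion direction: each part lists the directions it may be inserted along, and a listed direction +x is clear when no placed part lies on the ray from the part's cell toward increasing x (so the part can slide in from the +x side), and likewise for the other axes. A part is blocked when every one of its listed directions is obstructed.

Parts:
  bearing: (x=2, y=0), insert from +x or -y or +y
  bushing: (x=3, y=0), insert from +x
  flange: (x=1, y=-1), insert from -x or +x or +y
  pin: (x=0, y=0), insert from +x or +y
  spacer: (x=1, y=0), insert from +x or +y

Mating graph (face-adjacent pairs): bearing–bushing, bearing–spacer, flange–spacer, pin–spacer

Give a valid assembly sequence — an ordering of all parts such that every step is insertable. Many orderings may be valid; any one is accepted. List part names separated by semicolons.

flange; spacer; bearing; bushing; pin

1. flange@(1, -1) [-x clear] — {flange}
2. spacer@(1, 0) [+x clear] — {flange, spacer}
3. bearing@(2, 0) [+x clear] — {bearing, flange, spacer}
4. bushing@(3, 0) [+x clear] — {bearing, bushing, flange, spacer}
5. pin@(0, 0) [+y clear] — {bearing, bushing, flange, pin, spacer}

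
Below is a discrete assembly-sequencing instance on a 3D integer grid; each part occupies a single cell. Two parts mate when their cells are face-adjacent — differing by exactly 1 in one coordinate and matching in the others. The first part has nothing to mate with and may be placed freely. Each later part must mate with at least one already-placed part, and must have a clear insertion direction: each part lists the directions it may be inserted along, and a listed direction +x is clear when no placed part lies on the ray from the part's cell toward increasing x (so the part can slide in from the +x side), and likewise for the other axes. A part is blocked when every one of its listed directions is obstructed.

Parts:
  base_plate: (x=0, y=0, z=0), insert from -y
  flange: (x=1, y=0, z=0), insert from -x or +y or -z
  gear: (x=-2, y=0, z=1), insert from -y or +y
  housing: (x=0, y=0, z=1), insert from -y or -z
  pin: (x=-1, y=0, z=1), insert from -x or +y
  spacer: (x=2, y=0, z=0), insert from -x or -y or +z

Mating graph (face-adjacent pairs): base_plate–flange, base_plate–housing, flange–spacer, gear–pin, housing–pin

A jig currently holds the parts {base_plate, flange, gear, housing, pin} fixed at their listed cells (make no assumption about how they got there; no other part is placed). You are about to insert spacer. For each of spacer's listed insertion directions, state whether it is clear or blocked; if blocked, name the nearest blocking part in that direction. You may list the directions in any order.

-x: nearest on ray is flange@(1, 0, 0) ⇒ blocked
-y: ray from spacer(2, 0, 0) has no placed part ⇒ clear
+z: ray from spacer(2, 0, 0) has no placed part ⇒ clear

+z: clear; -x: blocked by flange; -y: clear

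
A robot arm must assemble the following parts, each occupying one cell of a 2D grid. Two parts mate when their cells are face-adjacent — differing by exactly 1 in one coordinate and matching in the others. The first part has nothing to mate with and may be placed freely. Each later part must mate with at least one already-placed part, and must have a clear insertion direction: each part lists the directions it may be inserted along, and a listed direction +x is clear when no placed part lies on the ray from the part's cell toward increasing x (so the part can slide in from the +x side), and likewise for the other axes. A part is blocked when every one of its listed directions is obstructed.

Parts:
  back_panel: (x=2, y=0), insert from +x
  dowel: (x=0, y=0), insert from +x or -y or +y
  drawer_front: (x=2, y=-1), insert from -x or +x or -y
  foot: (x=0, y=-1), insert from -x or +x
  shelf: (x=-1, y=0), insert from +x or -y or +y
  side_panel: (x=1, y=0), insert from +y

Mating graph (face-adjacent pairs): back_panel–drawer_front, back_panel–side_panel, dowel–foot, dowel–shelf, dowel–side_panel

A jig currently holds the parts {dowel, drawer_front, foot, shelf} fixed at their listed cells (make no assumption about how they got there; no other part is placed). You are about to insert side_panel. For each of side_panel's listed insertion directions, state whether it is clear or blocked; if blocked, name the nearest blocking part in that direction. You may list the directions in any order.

+y: ray from side_panel(1, 0) has no placed part ⇒ clear

+y: clear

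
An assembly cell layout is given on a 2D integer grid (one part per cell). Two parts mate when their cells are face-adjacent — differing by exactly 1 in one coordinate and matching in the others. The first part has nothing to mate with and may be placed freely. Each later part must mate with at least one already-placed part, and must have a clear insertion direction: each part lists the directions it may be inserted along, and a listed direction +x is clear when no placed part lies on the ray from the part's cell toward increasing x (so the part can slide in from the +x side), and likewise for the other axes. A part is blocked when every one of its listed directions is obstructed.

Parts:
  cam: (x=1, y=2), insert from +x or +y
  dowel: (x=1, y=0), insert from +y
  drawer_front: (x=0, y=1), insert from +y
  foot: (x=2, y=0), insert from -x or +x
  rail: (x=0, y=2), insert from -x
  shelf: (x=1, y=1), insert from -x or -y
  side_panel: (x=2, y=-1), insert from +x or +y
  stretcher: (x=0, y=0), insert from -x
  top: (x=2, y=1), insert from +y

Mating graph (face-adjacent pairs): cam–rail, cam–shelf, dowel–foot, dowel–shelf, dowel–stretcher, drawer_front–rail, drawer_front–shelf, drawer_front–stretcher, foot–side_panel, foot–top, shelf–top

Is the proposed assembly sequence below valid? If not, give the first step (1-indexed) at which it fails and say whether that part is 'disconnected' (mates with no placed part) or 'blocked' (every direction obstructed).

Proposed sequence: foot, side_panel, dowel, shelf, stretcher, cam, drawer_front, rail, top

Valid

1. foot@(2, 0) [-x clear] — {foot}
2. side_panel@(2, -1) [+x clear] — {foot, side_panel}
3. dowel@(1, 0) [+y clear] — {dowel, foot, side_panel}
4. shelf@(1, 1) [-x clear] — {dowel, foot, shelf, side_panel}
5. stretcher@(0, 0) [-x clear] — {dowel, foot, shelf, side_panel, stretcher}
6. cam@(1, 2) [+x clear] — {cam, dowel, foot, shelf, side_panel, stretcher}
7. drawer_front@(0, 1) [+y clear] — {cam, dowel, drawer_front, foot, shelf, side_panel, stretcher}
8. rail@(0, 2) [-x clear] — {cam, dowel, drawer_front, foot, rail, shelf, side_panel, stretcher}
9. top@(2, 1) [+y clear] — {cam, dowel, drawer_front, foot, rail, shelf, side_panel, stretcher, top}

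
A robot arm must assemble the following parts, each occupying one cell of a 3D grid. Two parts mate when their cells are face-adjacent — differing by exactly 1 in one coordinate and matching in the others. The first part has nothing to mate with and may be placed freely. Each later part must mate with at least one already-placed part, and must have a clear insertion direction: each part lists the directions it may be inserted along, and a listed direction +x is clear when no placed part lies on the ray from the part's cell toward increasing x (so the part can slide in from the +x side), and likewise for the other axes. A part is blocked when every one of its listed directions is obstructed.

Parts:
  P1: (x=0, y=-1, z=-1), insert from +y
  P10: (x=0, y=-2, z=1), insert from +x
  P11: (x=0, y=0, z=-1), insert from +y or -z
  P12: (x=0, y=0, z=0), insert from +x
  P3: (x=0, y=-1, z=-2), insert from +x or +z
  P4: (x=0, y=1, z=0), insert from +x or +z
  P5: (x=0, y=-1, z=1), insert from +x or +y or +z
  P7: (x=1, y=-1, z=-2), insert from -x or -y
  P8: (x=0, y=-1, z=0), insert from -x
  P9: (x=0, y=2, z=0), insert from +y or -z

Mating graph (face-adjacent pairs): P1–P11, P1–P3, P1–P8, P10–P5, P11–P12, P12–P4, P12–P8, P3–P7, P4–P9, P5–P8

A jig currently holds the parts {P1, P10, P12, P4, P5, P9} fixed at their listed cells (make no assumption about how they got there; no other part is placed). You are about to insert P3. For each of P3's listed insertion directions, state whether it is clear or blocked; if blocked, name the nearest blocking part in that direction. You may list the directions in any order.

+x: clear; +z: blocked by P1

+x: ray from P3(0, -1, -2) has no placed part ⇒ clear
+z: nearest on ray is P1@(0, -1, -1) ⇒ blocked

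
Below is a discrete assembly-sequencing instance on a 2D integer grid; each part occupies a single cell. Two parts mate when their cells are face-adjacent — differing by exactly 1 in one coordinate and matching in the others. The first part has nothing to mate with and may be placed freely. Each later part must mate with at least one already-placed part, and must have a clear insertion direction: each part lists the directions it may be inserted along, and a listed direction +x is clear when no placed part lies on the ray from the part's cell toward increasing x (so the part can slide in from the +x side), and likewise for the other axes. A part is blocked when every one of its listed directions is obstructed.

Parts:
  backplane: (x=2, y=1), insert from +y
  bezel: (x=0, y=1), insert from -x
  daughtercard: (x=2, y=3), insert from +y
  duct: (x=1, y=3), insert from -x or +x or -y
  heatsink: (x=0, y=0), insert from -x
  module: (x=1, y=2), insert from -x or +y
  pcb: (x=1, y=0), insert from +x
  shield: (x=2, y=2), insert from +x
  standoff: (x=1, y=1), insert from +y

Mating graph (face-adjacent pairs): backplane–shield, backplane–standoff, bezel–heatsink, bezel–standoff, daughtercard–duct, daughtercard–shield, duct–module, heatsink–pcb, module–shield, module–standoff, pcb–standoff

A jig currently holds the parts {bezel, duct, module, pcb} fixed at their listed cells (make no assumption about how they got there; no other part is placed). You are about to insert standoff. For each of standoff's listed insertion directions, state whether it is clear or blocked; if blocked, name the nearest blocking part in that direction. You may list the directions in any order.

+y: nearest on ray is module@(1, 2) ⇒ blocked

+y: blocked by module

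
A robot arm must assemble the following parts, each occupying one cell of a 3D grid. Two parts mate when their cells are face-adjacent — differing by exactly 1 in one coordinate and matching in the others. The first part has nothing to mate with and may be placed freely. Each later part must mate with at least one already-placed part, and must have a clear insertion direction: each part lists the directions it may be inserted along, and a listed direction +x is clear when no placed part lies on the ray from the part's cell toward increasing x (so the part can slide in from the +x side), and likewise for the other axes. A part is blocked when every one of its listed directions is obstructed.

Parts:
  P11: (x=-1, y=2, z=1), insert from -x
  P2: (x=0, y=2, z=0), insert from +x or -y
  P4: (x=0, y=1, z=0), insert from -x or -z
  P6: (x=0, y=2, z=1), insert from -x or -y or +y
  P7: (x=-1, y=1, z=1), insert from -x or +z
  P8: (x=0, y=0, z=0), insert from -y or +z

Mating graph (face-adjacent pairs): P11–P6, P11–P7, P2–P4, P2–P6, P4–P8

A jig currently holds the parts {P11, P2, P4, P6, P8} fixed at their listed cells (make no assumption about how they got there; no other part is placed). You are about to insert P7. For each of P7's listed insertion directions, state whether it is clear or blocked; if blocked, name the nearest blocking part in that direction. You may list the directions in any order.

-x: ray from P7(-1, 1, 1) has no placed part ⇒ clear
+z: ray from P7(-1, 1, 1) has no placed part ⇒ clear

+z: clear; -x: clear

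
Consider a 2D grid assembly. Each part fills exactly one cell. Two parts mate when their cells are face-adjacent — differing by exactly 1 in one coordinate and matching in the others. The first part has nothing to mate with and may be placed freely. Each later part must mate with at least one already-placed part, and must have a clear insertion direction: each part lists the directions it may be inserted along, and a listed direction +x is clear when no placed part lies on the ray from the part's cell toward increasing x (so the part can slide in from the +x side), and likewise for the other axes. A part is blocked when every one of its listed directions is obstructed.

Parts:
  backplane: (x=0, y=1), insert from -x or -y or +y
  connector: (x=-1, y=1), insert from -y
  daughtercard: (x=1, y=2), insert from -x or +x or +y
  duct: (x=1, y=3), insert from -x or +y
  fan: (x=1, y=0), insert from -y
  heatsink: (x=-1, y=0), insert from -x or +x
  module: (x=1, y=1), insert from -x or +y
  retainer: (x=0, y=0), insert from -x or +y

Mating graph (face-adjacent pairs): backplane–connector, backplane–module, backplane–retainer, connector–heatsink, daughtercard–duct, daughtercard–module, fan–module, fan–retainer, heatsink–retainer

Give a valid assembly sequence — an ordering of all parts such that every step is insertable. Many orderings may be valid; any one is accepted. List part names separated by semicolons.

duct; daughtercard; module; backplane; retainer; connector; heatsink; fan

1. duct@(1, 3) [-x clear] — {duct}
2. daughtercard@(1, 2) [-x clear] — {daughtercard, duct}
3. module@(1, 1) [-x clear] — {daughtercard, duct, module}
4. backplane@(0, 1) [-x clear] — {backplane, daughtercard, duct, module}
5. retainer@(0, 0) [-x clear] — {backplane, daughtercard, duct, module, retainer}
6. connector@(-1, 1) [-y clear] — {backplane, connector, daughtercard, duct, module, retainer}
7. heatsink@(-1, 0) [-x clear] — {backplane, connector, daughtercard, duct, heatsink, module, retainer}
8. fan@(1, 0) [-y clear] — {backplane, connector, daughtercard, duct, fan, heatsink, module, retainer}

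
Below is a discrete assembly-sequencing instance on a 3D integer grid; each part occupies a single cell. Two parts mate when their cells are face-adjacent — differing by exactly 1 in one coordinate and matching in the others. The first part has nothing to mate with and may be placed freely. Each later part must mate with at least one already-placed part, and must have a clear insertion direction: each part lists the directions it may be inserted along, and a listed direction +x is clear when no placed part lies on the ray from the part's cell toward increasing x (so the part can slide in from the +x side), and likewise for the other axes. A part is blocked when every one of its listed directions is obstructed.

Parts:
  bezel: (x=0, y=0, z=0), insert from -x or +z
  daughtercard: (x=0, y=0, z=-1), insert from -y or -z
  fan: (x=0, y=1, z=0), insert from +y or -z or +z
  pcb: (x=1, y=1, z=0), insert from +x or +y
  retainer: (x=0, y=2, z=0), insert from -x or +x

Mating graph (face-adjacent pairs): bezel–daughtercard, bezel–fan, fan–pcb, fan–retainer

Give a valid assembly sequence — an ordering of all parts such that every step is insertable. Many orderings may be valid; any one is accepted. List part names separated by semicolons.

pcb; fan; retainer; bezel; daughtercard

1. pcb@(1, 1, 0) [+x clear] — {pcb}
2. fan@(0, 1, 0) [+y clear] — {fan, pcb}
3. retainer@(0, 2, 0) [-x clear] — {fan, pcb, retainer}
4. bezel@(0, 0, 0) [-x clear] — {bezel, fan, pcb, retainer}
5. daughtercard@(0, 0, -1) [-y clear] — {bezel, daughtercard, fan, pcb, retainer}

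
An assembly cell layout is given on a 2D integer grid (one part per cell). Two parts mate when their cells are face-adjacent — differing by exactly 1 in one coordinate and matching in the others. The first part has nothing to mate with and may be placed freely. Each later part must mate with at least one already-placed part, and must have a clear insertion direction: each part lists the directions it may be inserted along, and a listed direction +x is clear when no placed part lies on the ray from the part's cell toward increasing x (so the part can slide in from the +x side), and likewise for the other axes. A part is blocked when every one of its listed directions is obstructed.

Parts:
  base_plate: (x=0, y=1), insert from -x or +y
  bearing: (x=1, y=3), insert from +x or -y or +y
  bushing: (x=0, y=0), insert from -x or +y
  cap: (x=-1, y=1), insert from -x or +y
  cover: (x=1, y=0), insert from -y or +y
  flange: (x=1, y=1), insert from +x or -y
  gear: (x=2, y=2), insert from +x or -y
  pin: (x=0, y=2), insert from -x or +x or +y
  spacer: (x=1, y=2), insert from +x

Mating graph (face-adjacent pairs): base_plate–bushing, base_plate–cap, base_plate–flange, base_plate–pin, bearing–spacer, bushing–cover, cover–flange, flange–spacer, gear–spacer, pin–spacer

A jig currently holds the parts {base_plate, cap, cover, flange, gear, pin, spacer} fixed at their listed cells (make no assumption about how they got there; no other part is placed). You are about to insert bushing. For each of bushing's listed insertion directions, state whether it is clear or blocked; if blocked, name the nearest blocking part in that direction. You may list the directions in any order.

+y: blocked by base_plate; -x: clear

-x: ray from bushing(0, 0) has no placed part ⇒ clear
+y: nearest on ray is base_plate@(0, 1) ⇒ blocked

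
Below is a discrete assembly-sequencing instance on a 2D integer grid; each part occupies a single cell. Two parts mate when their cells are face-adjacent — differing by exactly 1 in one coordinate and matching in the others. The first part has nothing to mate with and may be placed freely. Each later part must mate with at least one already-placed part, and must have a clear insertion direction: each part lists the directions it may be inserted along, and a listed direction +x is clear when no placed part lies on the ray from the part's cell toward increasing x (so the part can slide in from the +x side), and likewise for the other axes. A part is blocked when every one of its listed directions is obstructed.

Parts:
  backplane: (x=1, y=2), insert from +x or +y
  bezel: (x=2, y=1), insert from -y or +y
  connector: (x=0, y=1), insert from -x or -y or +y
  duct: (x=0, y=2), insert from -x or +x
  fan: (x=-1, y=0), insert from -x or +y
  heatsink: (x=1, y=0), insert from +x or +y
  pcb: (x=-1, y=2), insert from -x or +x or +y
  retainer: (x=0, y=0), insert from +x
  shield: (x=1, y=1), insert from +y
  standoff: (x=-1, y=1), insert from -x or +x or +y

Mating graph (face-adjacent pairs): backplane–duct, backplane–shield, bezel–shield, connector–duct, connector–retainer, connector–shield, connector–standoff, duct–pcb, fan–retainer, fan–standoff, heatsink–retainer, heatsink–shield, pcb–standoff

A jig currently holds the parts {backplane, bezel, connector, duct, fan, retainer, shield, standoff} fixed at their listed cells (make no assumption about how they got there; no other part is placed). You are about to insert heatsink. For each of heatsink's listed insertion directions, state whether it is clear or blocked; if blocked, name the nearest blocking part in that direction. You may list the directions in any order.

+x: ray from heatsink(1, 0) has no placed part ⇒ clear
+y: nearest on ray is shield@(1, 1) ⇒ blocked

+x: clear; +y: blocked by shield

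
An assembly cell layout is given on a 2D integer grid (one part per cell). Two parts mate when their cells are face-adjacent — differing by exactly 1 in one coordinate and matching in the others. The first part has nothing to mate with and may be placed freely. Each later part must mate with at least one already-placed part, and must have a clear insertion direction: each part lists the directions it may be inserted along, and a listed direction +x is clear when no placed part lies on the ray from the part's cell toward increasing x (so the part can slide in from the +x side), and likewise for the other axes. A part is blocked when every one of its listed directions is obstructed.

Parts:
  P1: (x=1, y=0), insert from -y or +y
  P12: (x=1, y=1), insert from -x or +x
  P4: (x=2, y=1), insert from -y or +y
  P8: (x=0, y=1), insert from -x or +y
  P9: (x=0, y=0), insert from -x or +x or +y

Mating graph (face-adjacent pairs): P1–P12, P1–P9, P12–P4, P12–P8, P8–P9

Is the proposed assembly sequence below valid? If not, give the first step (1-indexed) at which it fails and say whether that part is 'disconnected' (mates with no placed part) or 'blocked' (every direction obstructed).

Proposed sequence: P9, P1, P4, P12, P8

1. P9@(0, 0) [-x clear] — {P9}
2. P1@(1, 0) [-y clear] — {P1, P9}
3. P4@(2, 1) — no placed neighbour ⇒ disconnected

Invalid at step 3 (disconnected)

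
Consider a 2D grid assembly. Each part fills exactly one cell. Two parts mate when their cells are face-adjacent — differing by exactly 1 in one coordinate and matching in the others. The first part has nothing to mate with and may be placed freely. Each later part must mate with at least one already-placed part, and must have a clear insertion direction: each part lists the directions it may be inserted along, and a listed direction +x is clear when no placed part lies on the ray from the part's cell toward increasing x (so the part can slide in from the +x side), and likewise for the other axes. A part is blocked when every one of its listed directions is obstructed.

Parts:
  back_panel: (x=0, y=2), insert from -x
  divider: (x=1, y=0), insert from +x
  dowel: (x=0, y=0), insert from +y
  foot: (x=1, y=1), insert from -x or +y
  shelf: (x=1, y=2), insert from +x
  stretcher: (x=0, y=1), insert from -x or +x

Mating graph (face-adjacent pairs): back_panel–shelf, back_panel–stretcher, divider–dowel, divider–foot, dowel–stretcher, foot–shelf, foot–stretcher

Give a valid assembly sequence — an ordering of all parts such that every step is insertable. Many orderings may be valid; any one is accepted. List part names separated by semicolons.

shelf; foot; divider; dowel; stretcher; back_panel

1. shelf@(1, 2) [+x clear] — {shelf}
2. foot@(1, 1) [-x clear] — {foot, shelf}
3. divider@(1, 0) [+x clear] — {divider, foot, shelf}
4. dowel@(0, 0) [+y clear] — {divider, dowel, foot, shelf}
5. stretcher@(0, 1) [-x clear] — {divider, dowel, foot, shelf, stretcher}
6. back_panel@(0, 2) [-x clear] — {back_panel, divider, dowel, foot, shelf, stretcher}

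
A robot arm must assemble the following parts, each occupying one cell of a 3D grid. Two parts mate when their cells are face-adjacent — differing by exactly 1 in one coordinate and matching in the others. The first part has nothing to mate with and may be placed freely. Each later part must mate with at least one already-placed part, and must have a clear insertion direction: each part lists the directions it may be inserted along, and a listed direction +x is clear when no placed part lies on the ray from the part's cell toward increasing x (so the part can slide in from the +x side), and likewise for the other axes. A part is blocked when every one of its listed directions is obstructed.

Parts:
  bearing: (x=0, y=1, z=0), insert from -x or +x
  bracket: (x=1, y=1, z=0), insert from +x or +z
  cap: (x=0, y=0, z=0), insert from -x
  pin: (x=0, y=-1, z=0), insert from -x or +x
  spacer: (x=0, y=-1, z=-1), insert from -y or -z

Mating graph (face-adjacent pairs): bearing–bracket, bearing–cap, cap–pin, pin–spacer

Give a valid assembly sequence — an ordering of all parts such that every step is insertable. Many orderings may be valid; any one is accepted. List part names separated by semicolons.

pin; spacer; cap; bearing; bracket

1. pin@(0, -1, 0) [-x clear] — {pin}
2. spacer@(0, -1, -1) [-y clear] — {pin, spacer}
3. cap@(0, 0, 0) [-x clear] — {cap, pin, spacer}
4. bearing@(0, 1, 0) [-x clear] — {bearing, cap, pin, spacer}
5. bracket@(1, 1, 0) [+x clear] — {bearing, bracket, cap, pin, spacer}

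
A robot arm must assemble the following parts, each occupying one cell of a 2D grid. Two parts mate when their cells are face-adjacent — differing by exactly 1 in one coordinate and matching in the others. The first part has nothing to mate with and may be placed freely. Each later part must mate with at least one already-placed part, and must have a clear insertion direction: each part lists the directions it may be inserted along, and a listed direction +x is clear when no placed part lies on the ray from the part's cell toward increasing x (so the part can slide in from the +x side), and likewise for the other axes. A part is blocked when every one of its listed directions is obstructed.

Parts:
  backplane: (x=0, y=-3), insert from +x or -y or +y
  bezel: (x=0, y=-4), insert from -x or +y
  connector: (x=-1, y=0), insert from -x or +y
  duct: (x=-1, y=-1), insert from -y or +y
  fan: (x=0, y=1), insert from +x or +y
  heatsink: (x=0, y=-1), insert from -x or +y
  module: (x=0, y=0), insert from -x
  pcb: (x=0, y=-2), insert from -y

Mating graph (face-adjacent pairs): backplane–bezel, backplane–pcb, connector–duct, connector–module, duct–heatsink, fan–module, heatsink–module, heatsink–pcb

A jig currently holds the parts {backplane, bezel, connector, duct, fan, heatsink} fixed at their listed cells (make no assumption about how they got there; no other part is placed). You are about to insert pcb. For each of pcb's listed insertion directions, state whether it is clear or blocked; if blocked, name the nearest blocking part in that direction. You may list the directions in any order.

-y: blocked by backplane

-y: nearest on ray is backplane@(0, -3) ⇒ blocked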